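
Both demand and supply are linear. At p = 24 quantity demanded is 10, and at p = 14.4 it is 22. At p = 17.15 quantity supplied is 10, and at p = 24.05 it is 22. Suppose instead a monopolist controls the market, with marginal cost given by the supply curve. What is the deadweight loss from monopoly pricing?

20.88

Demand slope = (14.4 − 24)/(22 − 10) = −0.8, so p = 32 − 0.8q.
Supply slope = (24.05 − 17.15)/(22 − 10) = 0.575, so p = 11.4 + 0.575q.
Competitive equilibrium: 32 − 0.8q = 11.4 + 0.575q → q* = 14.9818, p* = 20.0145.
Marginal revenue: MR = 32 − 1.6q. Set MR = MC: 32 − 1.6q = 11.4 + 0.575q → q_m = 9.4713.
Price p_m = 32 − 0.8·9.4713 = 24.423; MC(q_m) = 11.4 + 0.575·9.4713 = 16.846.
Competitive q* = 14.9818, so Δq = 5.5105; wedge = 24.423 − 16.846 = 7.577.
DWL = ½ × 5.5105 × 7.577 = 20.88.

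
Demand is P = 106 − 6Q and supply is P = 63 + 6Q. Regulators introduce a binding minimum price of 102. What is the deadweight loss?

Competitive equilibrium: 106 − 6Q = 63 + 6Q → Q* = 3.5833, P* = 84.5.
At the floor P = 102, quantity demanded = (106 − 102)/6 = 0.6667.
Sellers' marginal cost at Q' = 0.6667: 63 + 6·0.6667 = 67.0002.
ΔQ = 3.5833 − 0.6667 = 2.9166; wedge = 102 − 67.0002 = 34.9998.
Welfare loss = ½ × 2.9166 × 34.9998 = 51.04.

51.04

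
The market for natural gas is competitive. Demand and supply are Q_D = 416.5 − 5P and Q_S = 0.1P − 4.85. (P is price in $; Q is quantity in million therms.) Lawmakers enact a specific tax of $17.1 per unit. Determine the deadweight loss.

$14.33 million

In inverse form: demand P = 83.3 − 0.2Q, supply P = 48.5 + 10Q.
Competitive equilibrium: 83.3 − 0.2Q = 48.5 + 10Q → Q* = 3.4118, P* = 82.6176.
With the tax, the buyer price exceeds the seller price by 17.1: (83.3 − 0.2Q) − (48.5 + 10Q) = 17.1 → Q' = 1.7353.
ΔQ = 3.4118 − 1.7353 = 1.6765; the wedge equals the tax, 17.1.
The triangle = ½ × 1.6765 × 17.1 = $14.33 million.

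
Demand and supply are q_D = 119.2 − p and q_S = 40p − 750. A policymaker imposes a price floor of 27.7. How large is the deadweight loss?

In inverse form: demand p = 119.2 − q, supply p = 18.75 + 0.025q.
Competitive equilibrium: 119.2 − q = 18.75 + 0.025q → q* = 98, p* = 21.2.
At the floor p = 27.7, quantity demanded = (119.2 − 27.7)/1 = 91.5.
Sellers' marginal cost at q' = 91.5: 18.75 + 0.025·91.5 = 21.0375.
Δq = 98 − 91.5 = 6.5; wedge = 27.7 − 21.0375 = 6.6625.
DWL = ½ × 6.5 × 6.6625 = 21.65.

21.65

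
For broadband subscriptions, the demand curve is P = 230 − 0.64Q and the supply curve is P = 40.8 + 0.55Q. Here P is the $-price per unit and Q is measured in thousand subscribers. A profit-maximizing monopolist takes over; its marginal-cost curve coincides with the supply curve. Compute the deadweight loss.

Competitive equilibrium: 230 − 0.64Q = 40.8 + 0.55Q → Q* = 158.9916, P* = 128.2454.
Marginal revenue: MR = 230 − 1.28Q. Set MR = MC: 230 − 1.28Q = 40.8 + 0.55Q → Q_m = 103.388.
Price P_m = 230 − 0.64·103.388 = 163.8317; MC(Q_m) = 40.8 + 0.55·103.388 = 97.6634.
Competitive Q* = 158.9916, so ΔQ = 55.6036; wedge = 163.8317 − 97.6634 = 66.1683.
DWL = ½ × 55.6036 × 66.1683 = $1839.60 thousand.

$1839.60 thousand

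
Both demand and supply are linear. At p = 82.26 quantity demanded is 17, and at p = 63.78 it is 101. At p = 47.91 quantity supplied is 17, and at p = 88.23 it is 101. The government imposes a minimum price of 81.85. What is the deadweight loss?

Demand slope = (63.78 − 82.26)/(101 − 17) = −0.22, so p = 86 − 0.22q.
Supply slope = (88.23 − 47.91)/(101 − 17) = 0.48, so p = 39.75 + 0.48q.
Competitive equilibrium: 86 − 0.22q = 39.75 + 0.48q → q* = 66.0714, p* = 71.4643.
At the floor p = 81.85, quantity demanded = (86 − 81.85)/0.22 = 18.8636.
Sellers' marginal cost at q' = 18.8636: 39.75 + 0.48·18.8636 = 48.8045.
Δq = 66.0714 − 18.8636 = 47.2078; wedge = 81.85 − 48.8045 = 33.0455.
DWL = ½ × 47.2078 × 33.0455 = 780.

780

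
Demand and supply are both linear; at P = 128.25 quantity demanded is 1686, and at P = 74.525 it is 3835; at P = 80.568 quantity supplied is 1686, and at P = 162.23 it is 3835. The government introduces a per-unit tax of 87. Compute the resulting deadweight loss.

60071.43

Demand slope = (74.525 − 128.25)/(3835 − 1686) = −0.025, so P = 170.4 − 0.025Q.
Supply slope = (162.23 − 80.568)/(3835 − 1686) = 0.038, so P = 16.5 + 0.038Q.
Competitive equilibrium: 170.4 − 0.025Q = 16.5 + 0.038Q → Q* = 2442.8571, P* = 109.3286.
With the tax, the buyer price exceeds the seller price by 87: (170.4 − 0.025Q) − (16.5 + 0.038Q) = 87 → Q' = 1061.9048.
ΔQ = 2442.8571 − 1061.9048 = 1380.9523; the wedge equals the tax, 87.
DWL = ½ × 1380.9523 × 87 = 60071.43.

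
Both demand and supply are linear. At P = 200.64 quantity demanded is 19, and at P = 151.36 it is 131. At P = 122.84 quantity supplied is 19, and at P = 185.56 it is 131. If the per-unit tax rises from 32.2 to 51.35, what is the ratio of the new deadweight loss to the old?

Demand slope = (151.36 − 200.64)/(131 − 19) = −0.44, so P = 209 − 0.44Q.
Supply slope = (185.56 − 122.84)/(131 − 19) = 0.56, so P = 112.2 + 0.56Q.
Competitive equilibrium: 209 − 0.44Q = 112.2 + 0.56Q → Q* = 96.8, P* = 166.408.
For a per-unit tax t: ΔQ = t/1, so DWL = ½·t·(t/1) = t²/2.
At t = 32.2: DWL = 518.42. At t = 51.35: DWL = 1318.411.
Ratio = (51.35/32.2)² = 2.543.

2.543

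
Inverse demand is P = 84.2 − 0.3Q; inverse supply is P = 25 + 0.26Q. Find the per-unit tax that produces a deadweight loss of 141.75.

12.6

Competitive equilibrium: 84.2 − 0.3Q = 25 + 0.26Q → Q* = 105.7143, P* = 52.4857.
A tax t gives ΔQ = t/0.56 and wedge t, so DWL = t²/1.12.
t²/1.12 = 141.75 → t² = 158.76 → t = 12.6.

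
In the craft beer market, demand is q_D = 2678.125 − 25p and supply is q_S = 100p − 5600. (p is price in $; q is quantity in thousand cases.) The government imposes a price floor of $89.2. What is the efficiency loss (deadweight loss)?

$8247.67 thousand

In inverse form: demand p = 107.125 − 0.04q, supply p = 56 + 0.01q.
Competitive equilibrium: 107.125 − 0.04q = 56 + 0.01q → q* = 1022.5, p* = 66.225.
At the floor p = 89.2, quantity demanded = (107.125 − 89.2)/0.04 = 448.125.
Sellers' marginal cost at q' = 448.125: 56 + 0.01·448.125 = 60.48125.
Δq = 1022.5 − 448.125 = 574.375; wedge = 89.2 − 60.48125 = 28.71875.
Welfare loss = ½ × 574.375 × 28.71875 = $8247.67 thousand.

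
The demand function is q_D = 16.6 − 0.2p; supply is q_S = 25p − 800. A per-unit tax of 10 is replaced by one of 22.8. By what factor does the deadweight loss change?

5.1984

In inverse form: demand p = 83 − 5q, supply p = 32 + 0.04q.
Competitive equilibrium: 83 − 5q = 32 + 0.04q → q* = 10.119, p* = 32.4048.
For a per-unit tax t: Δq = t/5.04, so DWL = ½·t·(t/5.04) = t²/10.08.
At t = 10: DWL = 9.921. At t = 22.8: DWL = 51.571.
Ratio = (22.8/10)² = 5.1984.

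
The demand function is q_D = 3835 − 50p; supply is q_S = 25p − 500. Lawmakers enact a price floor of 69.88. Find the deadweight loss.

In inverse form: demand p = 76.7 − 0.02q, supply p = 20 + 0.04q.
Competitive equilibrium: 76.7 − 0.02q = 20 + 0.04q → q* = 945, p* = 57.8.
At the floor p = 69.88, quantity demanded = (76.7 − 69.88)/0.02 = 341.
Sellers' marginal cost at q' = 341: 20 + 0.04·341 = 33.64.
Δq = 945 − 341 = 604; wedge = 69.88 − 33.64 = 36.24.
DWL = ½ × 604 × 36.24 = 10944.48.

10944.48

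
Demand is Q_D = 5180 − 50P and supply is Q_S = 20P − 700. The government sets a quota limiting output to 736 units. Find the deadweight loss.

2083.76

In inverse form: demand P = 103.6 − 0.02Q, supply P = 35 + 0.05Q.
Competitive equilibrium: 103.6 − 0.02Q = 35 + 0.05Q → Q* = 980, P* = 84.
At Q = 736: demand price = 103.6 − 0.02·736 = 88.88; supply price = 35 + 0.05·736 = 71.8.
ΔQ = 980 − 736 = 244; wedge = 88.88 − 71.8 = 17.08.
The triangle = ½ × 244 × 17.08 = 2083.76.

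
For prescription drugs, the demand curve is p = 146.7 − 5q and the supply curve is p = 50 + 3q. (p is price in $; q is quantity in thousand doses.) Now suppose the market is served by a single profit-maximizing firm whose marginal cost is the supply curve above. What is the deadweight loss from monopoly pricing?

Competitive equilibrium: 146.7 − 5q = 50 + 3q → q* = 12.0875, p* = 86.2625.
Marginal revenue: MR = 146.7 − 10q. Set MR = MC: 146.7 − 10q = 50 + 3q → q_m = 7.4385.
Price p_m = 146.7 − 5·7.4385 = 109.5075; MC(q_m) = 50 + 3·7.4385 = 72.3155.
Competitive q* = 12.0875, so Δq = 4.649; wedge = 109.5075 − 72.3155 = 37.192.
The triangle = ½ × 4.649 × 37.192 = $86.45 thousand.

$86.45 thousand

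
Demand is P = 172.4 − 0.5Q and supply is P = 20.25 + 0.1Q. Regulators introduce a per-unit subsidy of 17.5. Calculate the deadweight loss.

Competitive equilibrium: 172.4 − 0.5Q = 20.25 + 0.1Q → Q* = 253.5833, P* = 45.6083.
The subsidy lowers effective supply by 17.5: P = 2.75 + 0.1Q.
New quantity: 172.4 − 0.5Q = 2.75 + 0.1Q → Q' = 282.75.
Overproduction ΔQ = 282.75 − 253.5833 = 29.1667; wedge = subsidy = 17.5.
Deadweight loss = ½ × 29.1667 × 17.5 = 255.21.

255.21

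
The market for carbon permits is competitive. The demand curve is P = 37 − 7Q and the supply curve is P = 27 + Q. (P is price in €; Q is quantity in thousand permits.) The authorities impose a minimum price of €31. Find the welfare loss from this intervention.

€0.62 thousand

Competitive equilibrium: 37 − 7Q = 27 + Q → Q* = 1.25, P* = 28.25.
At the floor P = 31, quantity demanded = (37 − 31)/7 = 0.8571.
Sellers' marginal cost at Q' = 0.8571: 27 + 1·0.8571 = 27.8571.
ΔQ = 1.25 − 0.8571 = 0.3929; wedge = 31 − 27.8571 = 3.1429.
DWL = ½ × 0.3929 × 3.1429 = €0.62 thousand.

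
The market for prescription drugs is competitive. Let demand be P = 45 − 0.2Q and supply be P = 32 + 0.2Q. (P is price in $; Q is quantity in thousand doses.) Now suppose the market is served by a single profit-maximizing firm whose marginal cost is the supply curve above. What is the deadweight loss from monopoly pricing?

Competitive equilibrium: 45 − 0.2Q = 32 + 0.2Q → Q* = 32.5, P* = 38.5.
Marginal revenue: MR = 45 − 0.4Q. Set MR = MC: 45 − 0.4Q = 32 + 0.2Q → Q_m = 21.6667.
Price P_m = 45 − 0.2·21.6667 = 40.6667; MC(Q_m) = 32 + 0.2·21.6667 = 36.3333.
Competitive Q* = 32.5, so ΔQ = 10.8333; wedge = 40.6667 − 36.3333 = 4.3334.
Deadweight loss = ½ × 10.8333 × 4.3334 = $23.47 thousand.

$23.47 thousand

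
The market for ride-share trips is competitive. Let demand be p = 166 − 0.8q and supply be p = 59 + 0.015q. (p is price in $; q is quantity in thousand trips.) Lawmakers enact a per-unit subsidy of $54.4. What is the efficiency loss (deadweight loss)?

Competitive equilibrium: 166 − 0.8q = 59 + 0.015q → q* = 131.2883, p* = 60.9693.
The subsidy lowers effective supply by 54.4: p = 4.6 + 0.015q.
New quantity: 166 − 0.8q = 4.6 + 0.015q → q' = 198.0368.
Overproduction Δq = 198.0368 − 131.2883 = 66.7485; wedge = subsidy = 54.4.
Deadweight loss = ½ × 66.7485 × 54.4 = $1815.56 thousand.

$1815.56 thousand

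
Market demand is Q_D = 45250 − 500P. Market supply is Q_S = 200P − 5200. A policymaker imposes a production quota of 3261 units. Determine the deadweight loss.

In inverse form: demand P = 90.5 − 0.002Q, supply P = 26 + 0.005Q.
Competitive equilibrium: 90.5 − 0.002Q = 26 + 0.005Q → Q* = 9214.2857, P* = 72.0714.
At Q = 3261: demand price = 90.5 − 0.002·3261 = 83.978; supply price = 26 + 0.005·3261 = 42.305.
ΔQ = 9214.2857 − 3261 = 5953.2857; wedge = 83.978 − 42.305 = 41.673.
DWL = ½ × 5953.2857 × 41.673 = 124045.64.

124045.64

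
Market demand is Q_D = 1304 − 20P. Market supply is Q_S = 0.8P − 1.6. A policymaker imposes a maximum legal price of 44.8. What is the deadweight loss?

In inverse form: demand P = 65.2 − 0.05Q, supply P = 2 + 1.25Q.
Competitive equilibrium: 65.2 − 0.05Q = 2 + 1.25Q → Q* = 48.6154, P* = 62.7692.
At the ceiling P = 44.8, quantity supplied = (44.8 − 2)/1.25 = 34.24.
Willingness to pay at Q' = 34.24: 65.2 − 0.05·34.24 = 63.488.
ΔQ = 48.6154 − 34.24 = 14.3754; wedge = 63.488 − 44.8 = 18.688.
Deadweight loss = ½ × 14.3754 × 18.688 = 134.32.

134.32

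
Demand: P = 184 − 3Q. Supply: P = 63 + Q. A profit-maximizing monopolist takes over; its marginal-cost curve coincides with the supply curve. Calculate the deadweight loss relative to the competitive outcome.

Competitive equilibrium: 184 − 3Q = 63 + Q → Q* = 30.25, P* = 93.25.
Marginal revenue: MR = 184 − 6Q. Set MR = MC: 184 − 6Q = 63 + Q → Q_m = 17.2857.
Price P_m = 184 − 3·17.2857 = 132.1429; MC(Q_m) = 63 + 1·17.2857 = 80.2857.
Competitive Q* = 30.25, so ΔQ = 12.9643; wedge = 132.1429 − 80.2857 = 51.8572.
DWL = ½ × 12.9643 × 51.8572 = 336.15.

336.15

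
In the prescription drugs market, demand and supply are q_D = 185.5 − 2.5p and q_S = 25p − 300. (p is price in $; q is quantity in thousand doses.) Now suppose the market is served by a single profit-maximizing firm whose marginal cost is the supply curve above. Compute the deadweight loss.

$996.92 thousand

In inverse form: demand p = 74.2 − 0.4q, supply p = 12 + 0.04q.
Competitive equilibrium: 74.2 − 0.4q = 12 + 0.04q → q* = 141.3636, p* = 17.6545.
Marginal revenue: MR = 74.2 − 0.8q. Set MR = MC: 74.2 − 0.8q = 12 + 0.04q → q_m = 74.0476.
Price p_m = 74.2 − 0.4·74.0476 = 44.581; MC(q_m) = 12 + 0.04·74.0476 = 14.9619.
Competitive q* = 141.3636, so Δq = 67.316; wedge = 44.581 − 14.9619 = 29.6191.
Deadweight loss = ½ × 67.316 × 29.6191 = $996.92 thousand.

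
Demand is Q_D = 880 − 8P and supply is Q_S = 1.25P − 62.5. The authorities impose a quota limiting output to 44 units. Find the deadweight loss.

In inverse form: demand P = 110 − 0.125Q, supply P = 50 + 0.8Q.
Competitive equilibrium: 110 − 0.125Q = 50 + 0.8Q → Q* = 64.8649, P* = 101.8919.
At Q = 44: demand price = 110 − 0.125·44 = 104.5; supply price = 50 + 0.8·44 = 85.2.
ΔQ = 64.8649 − 44 = 20.8649; wedge = 104.5 − 85.2 = 19.3.
Deadweight loss = ½ × 20.8649 × 19.3 = 201.35.

201.35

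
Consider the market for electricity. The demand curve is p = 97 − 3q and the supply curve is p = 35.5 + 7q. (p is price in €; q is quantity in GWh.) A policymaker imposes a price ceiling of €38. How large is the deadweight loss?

€167.79

Competitive equilibrium: 97 − 3q = 35.5 + 7q → q* = 6.15, p* = 78.55.
At the ceiling p = 38, quantity supplied = (38 − 35.5)/7 = 0.3571.
Willingness to pay at q' = 0.3571: 97 − 3·0.3571 = 95.9287.
Δq = 6.15 − 0.3571 = 5.7929; wedge = 95.9287 − 38 = 57.9287.
Deadweight loss = ½ × 5.7929 × 57.9287 = €167.79.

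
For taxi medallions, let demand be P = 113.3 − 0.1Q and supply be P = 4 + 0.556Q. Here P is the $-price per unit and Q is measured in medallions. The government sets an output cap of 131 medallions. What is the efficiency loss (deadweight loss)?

Competitive equilibrium: 113.3 − 0.1Q = 4 + 0.556Q → Q* = 166.6159, P* = 96.6384.
At Q = 131: demand price = 113.3 − 0.1·131 = 100.2; supply price = 4 + 0.556·131 = 76.836.
ΔQ = 166.6159 − 131 = 35.6159; wedge = 100.2 − 76.836 = 23.364.
Welfare loss = ½ × 35.6159 × 23.364 = $416.06.

$416.06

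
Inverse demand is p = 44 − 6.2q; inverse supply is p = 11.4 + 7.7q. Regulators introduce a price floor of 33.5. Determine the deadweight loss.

2.95

Competitive equilibrium: 44 − 6.2q = 11.4 + 7.7q → q* = 2.3453, p* = 29.459.
At the floor p = 33.5, quantity demanded = (44 − 33.5)/6.2 = 1.6935.
Sellers' marginal cost at q' = 1.6935: 11.4 + 7.7·1.6935 = 24.44.
Δq = 2.3453 − 1.6935 = 0.6518; wedge = 33.5 − 24.44 = 9.06.
Welfare loss = ½ × 0.6518 × 9.06 = 2.95.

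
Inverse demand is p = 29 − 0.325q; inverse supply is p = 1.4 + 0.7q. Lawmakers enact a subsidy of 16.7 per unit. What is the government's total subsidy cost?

721.77

Competitive equilibrium: 29 − 0.325q = 1.4 + 0.7q → q* = 26.9268, p* = 20.2488.
The subsidy lowers effective supply by 16.7: p = 0.7q − 15.3.
New quantity: 29 − 0.325q = 0.7q − 15.3 → q' = 43.2195.
Total subsidy cost = 16.7 × 43.2195 = 721.77.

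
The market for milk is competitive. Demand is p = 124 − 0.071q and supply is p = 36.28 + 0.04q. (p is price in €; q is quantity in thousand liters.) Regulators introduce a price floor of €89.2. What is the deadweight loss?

Competitive equilibrium: 124 − 0.071q = 36.28 + 0.04q → q* = 790.27027, p* = 67.89081.
At the floor p = 89.2, quantity demanded = (124 − 89.2)/0.071 = 490.14085.
Sellers' marginal cost at q' = 490.14085: 36.28 + 0.04·490.14085 = 55.88563.
Δq = 790.27027 − 490.14085 = 300.12942; wedge = 89.2 − 55.88563 = 33.31437.
Welfare loss = ½ × 300.12942 × 33.31437 = €4999.31 thousand.

€4999.31 thousand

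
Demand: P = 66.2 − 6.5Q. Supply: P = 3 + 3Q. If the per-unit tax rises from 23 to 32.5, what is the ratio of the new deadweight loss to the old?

1.997

Competitive equilibrium: 66.2 − 6.5Q = 3 + 3Q → Q* = 6.6526, P* = 22.9579.
For a per-unit tax t: ΔQ = t/9.5, so DWL = ½·t·(t/9.5) = t²/19.
At t = 23: DWL = 27.842. At t = 32.5: DWL = 55.592.
Ratio = (32.5/23)² = 1.997.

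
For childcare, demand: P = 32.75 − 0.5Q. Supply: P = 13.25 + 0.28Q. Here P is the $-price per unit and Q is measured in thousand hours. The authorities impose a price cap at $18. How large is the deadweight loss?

$25.18 thousand

Competitive equilibrium: 32.75 − 0.5Q = 13.25 + 0.28Q → Q* = 25, P* = 20.25.
At the ceiling P = 18, quantity supplied = (18 − 13.25)/0.28 = 16.9643.
Willingness to pay at Q' = 16.9643: 32.75 − 0.5·16.9643 = 24.2679.
ΔQ = 25 − 16.9643 = 8.0357; wedge = 24.2679 − 18 = 6.2679.
DWL = ½ × 8.0357 × 6.2679 = $25.18 thousand.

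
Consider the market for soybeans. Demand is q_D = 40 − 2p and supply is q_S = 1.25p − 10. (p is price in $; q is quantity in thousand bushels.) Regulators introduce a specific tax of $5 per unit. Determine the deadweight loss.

In inverse form: demand p = 20 − 0.5q, supply p = 8 + 0.8q.
Competitive equilibrium: 20 − 0.5q = 8 + 0.8q → q* = 9.2308, p* = 15.3846.
With the tax, the buyer price exceeds the seller price by 5: (20 − 0.5q) − (8 + 0.8q) = 5 → q' = 5.3846.
Δq = 9.2308 − 5.3846 = 3.8462; the wedge equals the tax, 5.
Welfare loss = ½ × 3.8462 × 5 = $9.62 thousand.

$9.62 thousand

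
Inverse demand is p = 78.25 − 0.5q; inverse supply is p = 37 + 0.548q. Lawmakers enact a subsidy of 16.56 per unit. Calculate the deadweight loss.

130.84

Competitive equilibrium: 78.25 − 0.5q = 37 + 0.548q → q* = 39.3607, p* = 58.5697.
The subsidy lowers effective supply by 16.56: p = 20.44 + 0.548q.
New quantity: 78.25 − 0.5q = 20.44 + 0.548q → q' = 55.1622.
Overproduction Δq = 55.1622 − 39.3607 = 15.8015; wedge = subsidy = 16.56.
Deadweight loss = ½ × 15.8015 × 16.56 = 130.84.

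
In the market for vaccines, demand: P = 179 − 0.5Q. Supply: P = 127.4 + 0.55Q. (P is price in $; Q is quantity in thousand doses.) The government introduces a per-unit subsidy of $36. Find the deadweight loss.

Competitive equilibrium: 179 − 0.5Q = 127.4 + 0.55Q → Q* = 49.1429, P* = 154.4286.
The subsidy lowers effective supply by 36: P = 91.4 + 0.55Q.
New quantity: 179 − 0.5Q = 91.4 + 0.55Q → Q' = 83.4286.
Overproduction ΔQ = 83.4286 − 49.1429 = 34.2857; wedge = subsidy = 36.
The triangle = ½ × 34.2857 × 36 = $617.14 thousand.

$617.14 thousand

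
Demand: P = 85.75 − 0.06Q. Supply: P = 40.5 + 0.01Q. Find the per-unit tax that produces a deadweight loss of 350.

7

Competitive equilibrium: 85.75 − 0.06Q = 40.5 + 0.01Q → Q* = 646.4286, P* = 46.9643.
A tax t gives ΔQ = t/0.07 and wedge t, so DWL = t²/0.14.
t²/0.14 = 350 → t² = 49 → t = 7.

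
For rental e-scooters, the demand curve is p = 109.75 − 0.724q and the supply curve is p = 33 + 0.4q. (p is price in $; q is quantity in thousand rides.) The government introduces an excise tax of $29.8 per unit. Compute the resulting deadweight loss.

Competitive equilibrium: 109.75 − 0.724q = 33 + 0.4q → q* = 68.28292, p* = 60.31317.
With the tax, the buyer price exceeds the seller price by 29.8: (109.75 − 0.724q) − (33 + 0.4q) = 29.8 → q' = 41.77046.
Δq = 68.28292 − 41.77046 = 26.51246; the wedge equals the tax, 29.8.
Deadweight loss = ½ × 26.51246 × 29.8 = $395.04 thousand.

$395.04 thousand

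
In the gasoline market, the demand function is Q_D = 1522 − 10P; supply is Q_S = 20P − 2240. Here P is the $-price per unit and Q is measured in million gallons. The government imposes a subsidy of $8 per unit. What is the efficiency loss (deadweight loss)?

$213.33 million

In inverse form: demand P = 152.2 − 0.1Q, supply P = 112 + 0.05Q.
Competitive equilibrium: 152.2 − 0.1Q = 112 + 0.05Q → Q* = 268, P* = 125.4.
The subsidy lowers effective supply by 8: P = 104 + 0.05Q.
New quantity: 152.2 − 0.1Q = 104 + 0.05Q → Q' = 321.3333.
Overproduction ΔQ = 321.3333 − 268 = 53.3333; wedge = subsidy = 8.
DWL = ½ × 53.3333 × 8 = $213.33 million.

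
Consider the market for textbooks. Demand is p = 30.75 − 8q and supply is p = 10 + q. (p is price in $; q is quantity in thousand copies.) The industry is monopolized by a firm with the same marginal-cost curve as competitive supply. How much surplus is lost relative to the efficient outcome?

Competitive equilibrium: 30.75 − 8q = 10 + q → q* = 2.3056, p* = 12.3056.
Marginal revenue: MR = 30.75 − 16q. Set MR = MC: 30.75 − 16q = 10 + q → q_m = 1.2206.
Price p_m = 30.75 − 8·1.2206 = 20.9852; MC(q_m) = 10 + 1·1.2206 = 11.2206.
Competitive q* = 2.3056, so Δq = 1.085; wedge = 20.9852 − 11.2206 = 9.7646.
Welfare loss = ½ × 1.085 × 9.7646 = $5.30 thousand.

$5.30 thousand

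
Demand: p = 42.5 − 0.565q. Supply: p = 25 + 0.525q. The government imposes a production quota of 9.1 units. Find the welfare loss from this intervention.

Competitive equilibrium: 42.5 − 0.565q = 25 + 0.525q → q* = 16.055, p* = 33.4289.
At q = 9.1: demand price = 42.5 − 0.565·9.1 = 37.3585; supply price = 25 + 0.525·9.1 = 29.7775.
Δq = 16.055 − 9.1 = 6.955; wedge = 37.3585 − 29.7775 = 7.581.
DWL = ½ × 6.955 × 7.581 = 26.36.

26.36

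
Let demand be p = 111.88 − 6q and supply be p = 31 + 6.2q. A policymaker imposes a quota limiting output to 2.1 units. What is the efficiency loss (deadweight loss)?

125.15

Competitive equilibrium: 111.88 − 6q = 31 + 6.2q → q* = 6.6295, p* = 72.103.
At q = 2.1: demand price = 111.88 − 6·2.1 = 99.28; supply price = 31 + 6.2·2.1 = 44.02.
Δq = 6.6295 − 2.1 = 4.5295; wedge = 99.28 − 44.02 = 55.26.
DWL = ½ × 4.5295 × 55.26 = 125.15.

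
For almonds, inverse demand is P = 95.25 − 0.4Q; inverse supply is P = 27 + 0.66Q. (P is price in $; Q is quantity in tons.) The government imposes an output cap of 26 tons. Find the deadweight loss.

$780.98

Competitive equilibrium: 95.25 − 0.4Q = 27 + 0.66Q → Q* = 64.3868, P* = 69.4953.
At Q = 26: demand price = 95.25 − 0.4·26 = 84.85; supply price = 27 + 0.66·26 = 44.16.
ΔQ = 64.3868 − 26 = 38.3868; wedge = 84.85 − 44.16 = 40.69.
Welfare loss = ½ × 38.3868 × 40.69 = $780.98.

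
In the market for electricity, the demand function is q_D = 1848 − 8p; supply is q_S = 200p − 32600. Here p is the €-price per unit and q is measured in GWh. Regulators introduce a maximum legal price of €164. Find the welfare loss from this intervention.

In inverse form: demand p = 231 − 0.125q, supply p = 163 + 0.005q.
Competitive equilibrium: 231 − 0.125q = 163 + 0.005q → q* = 523.07692, p* = 165.61538.
At the ceiling p = 164, quantity supplied = (164 − 163)/0.005 = 200.
Willingness to pay at q' = 200: 231 − 0.125·200 = 206.
Δq = 523.07692 − 200 = 323.07692; wedge = 206 − 164 = 42.
The triangle = ½ × 323.07692 × 42 = €6784.62.

€6784.62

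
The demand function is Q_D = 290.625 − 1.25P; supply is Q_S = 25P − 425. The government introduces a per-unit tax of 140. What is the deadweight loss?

11666.67

In inverse form: demand P = 232.5 − 0.8Q, supply P = 17 + 0.04Q.
Competitive equilibrium: 232.5 − 0.8Q = 17 + 0.04Q → Q* = 256.54762, P* = 27.2619.
With the tax, the buyer price exceeds the seller price by 140: (232.5 − 0.8Q) − (17 + 0.04Q) = 140 → Q' = 89.88095.
ΔQ = 256.54762 − 89.88095 = 166.66667; the wedge equals the tax, 140.
DWL = ½ × 166.66667 × 140 = 11666.67.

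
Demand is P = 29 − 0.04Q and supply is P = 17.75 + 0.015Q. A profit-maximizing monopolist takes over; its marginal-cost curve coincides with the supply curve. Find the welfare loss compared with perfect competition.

203.98

Competitive equilibrium: 29 − 0.04Q = 17.75 + 0.015Q → Q* = 204.5455, P* = 20.8182.
Marginal revenue: MR = 29 − 0.08Q. Set MR = MC: 29 − 0.08Q = 17.75 + 0.015Q → Q_m = 118.4211.
Price P_m = 29 − 0.04·118.4211 = 24.2632; MC(Q_m) = 17.75 + 0.015·118.4211 = 19.5263.
Competitive Q* = 204.5455, so ΔQ = 86.1244; wedge = 24.2632 − 19.5263 = 4.7369.
Deadweight loss = ½ × 86.1244 × 4.7369 = 203.98.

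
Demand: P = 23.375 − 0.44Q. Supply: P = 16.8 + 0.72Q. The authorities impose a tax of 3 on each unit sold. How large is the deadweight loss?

3.88

Competitive equilibrium: 23.375 − 0.44Q = 16.8 + 0.72Q → Q* = 5.6681, P* = 20.881.
With the tax, the buyer price exceeds the seller price by 3: (23.375 − 0.44Q) − (16.8 + 0.72Q) = 3 → Q' = 3.0819.
ΔQ = 5.6681 − 3.0819 = 2.5862; the wedge equals the tax, 3.
Welfare loss = ½ × 2.5862 × 3 = 3.88.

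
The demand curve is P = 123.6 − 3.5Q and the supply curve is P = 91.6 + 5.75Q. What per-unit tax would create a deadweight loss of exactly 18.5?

18.5

Competitive equilibrium: 123.6 − 3.5Q = 91.6 + 5.75Q → Q* = 3.4595, P* = 111.4919.
A tax t gives ΔQ = t/9.25 and wedge t, so DWL = t²/18.5.
t²/18.5 = 18.5 → t² = 342.25 → t = 18.5.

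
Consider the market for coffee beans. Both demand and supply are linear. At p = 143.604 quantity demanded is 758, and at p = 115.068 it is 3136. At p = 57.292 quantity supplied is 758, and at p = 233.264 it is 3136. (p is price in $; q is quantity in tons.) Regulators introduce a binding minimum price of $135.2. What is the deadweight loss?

$3955.47

Demand slope = (115.068 − 143.604)/(3136 − 758) = −0.012, so p = 152.7 − 0.012q.
Supply slope = (233.264 − 57.292)/(3136 − 758) = 0.074, so p = 1.2 + 0.074q.
Competitive equilibrium: 152.7 − 0.012q = 1.2 + 0.074q → q* = 1761.62791, p* = 131.56047.
At the floor p = 135.2, quantity demanded = (152.7 − 135.2)/0.012 = 1458.33333.
Sellers' marginal cost at q' = 1458.33333: 1.2 + 0.074·1458.33333 = 109.11667.
Δq = 1761.62791 − 1458.33333 = 303.29458; wedge = 135.2 − 109.11667 = 26.08333.
Deadweight loss = ½ × 303.29458 × 26.08333 = $3955.47.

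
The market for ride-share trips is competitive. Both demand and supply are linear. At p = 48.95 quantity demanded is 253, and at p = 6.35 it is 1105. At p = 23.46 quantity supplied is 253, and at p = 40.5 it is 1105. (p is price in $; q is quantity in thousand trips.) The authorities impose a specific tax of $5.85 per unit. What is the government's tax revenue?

Demand slope = (6.35 − 48.95)/(1105 − 253) = −0.05, so p = 61.6 − 0.05q.
Supply slope = (40.5 − 23.46)/(1105 − 253) = 0.02, so p = 18.4 + 0.02q.
Competitive equilibrium: 61.6 − 0.05q = 18.4 + 0.02q → q* = 617.1429, p* = 30.7429.
With the tax, the buyer price exceeds the seller price by 5.85: (61.6 − 0.05q) − (18.4 + 0.02q) = 5.85 → q' = 533.5714.
Tax revenue = 5.85 × 533.5714 = $3121.39 thousand.

$3121.39 thousand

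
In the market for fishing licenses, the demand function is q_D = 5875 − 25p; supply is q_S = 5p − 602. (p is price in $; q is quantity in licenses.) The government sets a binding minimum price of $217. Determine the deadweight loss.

$90.75

In inverse form: demand p = 235 − 0.04q, supply p = 120.4 + 0.2q.
Competitive equilibrium: 235 − 0.04q = 120.4 + 0.2q → q* = 477.5, p* = 215.9.
At the floor p = 217, quantity demanded = (235 − 217)/0.04 = 450.
Sellers' marginal cost at q' = 450: 120.4 + 0.2·450 = 210.4.
Δq = 477.5 − 450 = 27.5; wedge = 217 − 210.4 = 6.6.
Welfare loss = ½ × 27.5 × 6.6 = $90.75.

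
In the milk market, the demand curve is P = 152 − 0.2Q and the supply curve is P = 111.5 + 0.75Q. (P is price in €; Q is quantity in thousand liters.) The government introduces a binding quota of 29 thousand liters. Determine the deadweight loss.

€88.26 thousand

Competitive equilibrium: 152 − 0.2Q = 111.5 + 0.75Q → Q* = 42.6316, P* = 143.4737.
At Q = 29: demand price = 152 − 0.2·29 = 146.2; supply price = 111.5 + 0.75·29 = 133.25.
ΔQ = 42.6316 − 29 = 13.6316; wedge = 146.2 − 133.25 = 12.95.
The triangle = ½ × 13.6316 × 12.95 = €88.26 thousand.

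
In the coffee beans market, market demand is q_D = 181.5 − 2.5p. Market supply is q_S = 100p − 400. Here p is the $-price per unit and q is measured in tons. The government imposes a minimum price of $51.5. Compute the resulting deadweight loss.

In inverse form: demand p = 72.6 − 0.4q, supply p = 4 + 0.01q.
Competitive equilibrium: 72.6 − 0.4q = 4 + 0.01q → q* = 167.3171, p* = 5.6732.
At the floor p = 51.5, quantity demanded = (72.6 − 51.5)/0.4 = 52.75.
Sellers' marginal cost at q' = 52.75: 4 + 0.01·52.75 = 4.5275.
Δq = 167.3171 − 52.75 = 114.5671; wedge = 51.5 − 4.5275 = 46.9725.
Deadweight loss = ½ × 114.5671 × 46.9725 = $2690.75.

$2690.75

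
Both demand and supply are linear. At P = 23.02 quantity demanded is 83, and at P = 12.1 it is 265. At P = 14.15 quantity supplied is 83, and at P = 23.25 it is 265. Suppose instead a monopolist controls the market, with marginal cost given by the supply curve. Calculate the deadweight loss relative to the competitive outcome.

Demand slope = (12.1 − 23.02)/(265 − 83) = −0.06, so P = 28 − 0.06Q.
Supply slope = (23.25 − 14.15)/(265 − 83) = 0.05, so P = 10 + 0.05Q.
Competitive equilibrium: 28 − 0.06Q = 10 + 0.05Q → Q* = 163.63636, P* = 18.18182.
Marginal revenue: MR = 28 − 0.12Q. Set MR = MC: 28 − 0.12Q = 10 + 0.05Q → Q_m = 105.88235.
Price P_m = 28 − 0.06·105.88235 = 21.64706; MC(Q_m) = 10 + 0.05·105.88235 = 15.29412.
Competitive Q* = 163.63636, so ΔQ = 57.75401; wedge = 21.64706 − 15.29412 = 6.35294.
Welfare loss = ½ × 57.75401 × 6.35294 = 183.45.

183.45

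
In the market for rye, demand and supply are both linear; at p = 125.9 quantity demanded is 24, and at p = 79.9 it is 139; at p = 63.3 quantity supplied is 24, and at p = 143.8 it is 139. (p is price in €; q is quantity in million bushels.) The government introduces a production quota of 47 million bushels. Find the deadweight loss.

Demand slope = (79.9 − 125.9)/(139 − 24) = −0.4, so p = 135.5 − 0.4q.
Supply slope = (143.8 − 63.3)/(139 − 24) = 0.7, so p = 46.5 + 0.7q.
Competitive equilibrium: 135.5 − 0.4q = 46.5 + 0.7q → q* = 80.9091, p* = 103.1364.
At q = 47: demand price = 135.5 − 0.4·47 = 116.7; supply price = 46.5 + 0.7·47 = 79.4.
Δq = 80.9091 − 47 = 33.9091; wedge = 116.7 − 79.4 = 37.3.
DWL = ½ × 33.9091 × 37.3 = €632.40 million.

€632.40 million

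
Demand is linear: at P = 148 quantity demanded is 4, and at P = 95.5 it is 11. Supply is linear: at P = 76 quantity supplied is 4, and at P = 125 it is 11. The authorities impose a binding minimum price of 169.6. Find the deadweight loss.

Demand slope = (95.5 − 148)/(11 − 4) = −7.5, so P = 178 − 7.5Q.
Supply slope = (125 − 76)/(11 − 4) = 7, so P = 48 + 7Q.
Competitive equilibrium: 178 − 7.5Q = 48 + 7Q → Q* = 8.9655, P* = 110.7586.
At the floor P = 169.6, quantity demanded = (178 − 169.6)/7.5 = 1.12.
Sellers' marginal cost at Q' = 1.12: 48 + 7·1.12 = 55.84.
ΔQ = 8.9655 − 1.12 = 7.8455; wedge = 169.6 − 55.84 = 113.76.
DWL = ½ × 7.8455 × 113.76 = 446.25.

446.25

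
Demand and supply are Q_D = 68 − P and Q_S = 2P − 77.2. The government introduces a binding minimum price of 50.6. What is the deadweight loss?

In inverse form: demand P = 68 − Q, supply P = 38.6 + 0.5Q.
Competitive equilibrium: 68 − Q = 38.6 + 0.5Q → Q* = 19.6, P* = 48.4.
At the floor P = 50.6, quantity demanded = (68 − 50.6)/1 = 17.4.
Sellers' marginal cost at Q' = 17.4: 38.6 + 0.5·17.4 = 47.3.
ΔQ = 19.6 − 17.4 = 2.2; wedge = 50.6 − 47.3 = 3.3.
Deadweight loss = ½ × 2.2 × 3.3 = 3.63.

3.63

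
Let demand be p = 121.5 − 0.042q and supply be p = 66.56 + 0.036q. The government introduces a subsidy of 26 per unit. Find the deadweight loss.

4333.33

Competitive equilibrium: 121.5 − 0.042q = 66.56 + 0.036q → q* = 704.359, p* = 91.9169.
The subsidy lowers effective supply by 26: p = 40.56 + 0.036q.
New quantity: 121.5 − 0.042q = 40.56 + 0.036q → q' = 1037.6923.
Overproduction Δq = 1037.6923 − 704.359 = 333.3333; wedge = subsidy = 26.
Welfare loss = ½ × 333.3333 × 26 = 4333.33.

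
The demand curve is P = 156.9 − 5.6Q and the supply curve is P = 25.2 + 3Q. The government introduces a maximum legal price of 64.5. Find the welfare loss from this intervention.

Competitive equilibrium: 156.9 − 5.6Q = 25.2 + 3Q → Q* = 15.314, P* = 71.1419.
At the ceiling P = 64.5, quantity supplied = (64.5 − 25.2)/3 = 13.1.
Willingness to pay at Q' = 13.1: 156.9 − 5.6·13.1 = 83.54.
ΔQ = 15.314 − 13.1 = 2.214; wedge = 83.54 − 64.5 = 19.04.
Welfare loss = ½ × 2.214 × 19.04 = 21.08.

21.08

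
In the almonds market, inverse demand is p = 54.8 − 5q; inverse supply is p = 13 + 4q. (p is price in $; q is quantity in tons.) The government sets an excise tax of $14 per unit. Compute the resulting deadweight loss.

$10.89

Competitive equilibrium: 54.8 − 5q = 13 + 4q → q* = 4.6444, p* = 31.5778.
With the tax, the buyer price exceeds the seller price by 14: (54.8 − 5q) − (13 + 4q) = 14 → q' = 3.0889.
Δq = 4.6444 − 3.0889 = 1.5555; the wedge equals the tax, 14.
DWL = ½ × 1.5555 × 14 = $10.89.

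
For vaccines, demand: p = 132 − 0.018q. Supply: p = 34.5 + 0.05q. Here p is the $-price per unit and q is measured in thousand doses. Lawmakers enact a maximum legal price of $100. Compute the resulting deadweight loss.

Competitive equilibrium: 132 − 0.018q = 34.5 + 0.05q → q* = 1433.8235, p* = 106.1912.
At the ceiling p = 100, quantity supplied = (100 − 34.5)/0.05 = 1310.
Willingness to pay at q' = 1310: 132 − 0.018·1310 = 108.42.
Δq = 1433.8235 − 1310 = 123.8235; wedge = 108.42 − 100 = 8.42.
Deadweight loss = ½ × 123.8235 × 8.42 = $521.30 thousand.

$521.30 thousand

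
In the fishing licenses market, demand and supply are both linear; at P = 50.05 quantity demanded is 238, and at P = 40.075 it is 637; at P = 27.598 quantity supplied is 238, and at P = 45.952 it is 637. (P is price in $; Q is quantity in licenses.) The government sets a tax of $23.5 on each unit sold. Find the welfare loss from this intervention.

$3889.08

Demand slope = (40.075 − 50.05)/(637 − 238) = −0.025, so P = 56 − 0.025Q.
Supply slope = (45.952 − 27.598)/(637 − 238) = 0.046, so P = 16.65 + 0.046Q.
Competitive equilibrium: 56 − 0.025Q = 16.65 + 0.046Q → Q* = 554.22535, P* = 42.14437.
With the tax, the buyer price exceeds the seller price by 23.5: (56 − 0.025Q) − (16.65 + 0.046Q) = 23.5 → Q' = 223.23944.
ΔQ = 554.22535 − 223.23944 = 330.98591; the wedge equals the tax, 23.5.
Deadweight loss = ½ × 330.98591 × 23.5 = $3889.08.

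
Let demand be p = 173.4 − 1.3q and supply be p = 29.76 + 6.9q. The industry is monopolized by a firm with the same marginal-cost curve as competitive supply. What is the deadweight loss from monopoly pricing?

Competitive equilibrium: 173.4 − 1.3q = 29.76 + 6.9q → q* = 17.5171, p* = 150.6278.
Marginal revenue: MR = 173.4 − 2.6q. Set MR = MC: 173.4 − 2.6q = 29.76 + 6.9q → q_m = 15.12.
Price p_m = 173.4 − 1.3·15.12 = 153.744; MC(q_m) = 29.76 + 6.9·15.12 = 134.088.
Competitive q* = 17.5171, so Δq = 2.3971; wedge = 153.744 − 134.088 = 19.656.
The triangle = ½ × 2.3971 × 19.656 = 23.56.

23.56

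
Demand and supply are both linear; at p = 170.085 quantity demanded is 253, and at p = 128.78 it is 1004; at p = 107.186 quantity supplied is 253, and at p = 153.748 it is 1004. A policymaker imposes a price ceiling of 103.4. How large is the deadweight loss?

Demand slope = (128.78 − 170.085)/(1004 − 253) = −0.055, so p = 184 − 0.055q.
Supply slope = (153.748 − 107.186)/(1004 − 253) = 0.062, so p = 91.5 + 0.062q.
Competitive equilibrium: 184 − 0.055q = 91.5 + 0.062q → q* = 790.59829, p* = 140.51709.
At the ceiling p = 103.4, quantity supplied = (103.4 − 91.5)/0.062 = 191.93548.
Willingness to pay at q' = 191.93548: 184 − 0.055·191.93548 = 173.44355.
Δq = 790.59829 − 191.93548 = 598.66281; wedge = 173.44355 − 103.4 = 70.04355.
The triangle = ½ × 598.66281 × 70.04355 = 20966.23.

20966.23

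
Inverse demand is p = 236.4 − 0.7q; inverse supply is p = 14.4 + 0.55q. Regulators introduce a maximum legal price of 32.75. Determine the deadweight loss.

Competitive equilibrium: 236.4 − 0.7q = 14.4 + 0.55q → q* = 177.6, p* = 112.08.
At the ceiling p = 32.75, quantity supplied = (32.75 − 14.4)/0.55 = 33.36364.
Willingness to pay at q' = 33.36364: 236.4 − 0.7·33.36364 = 213.04545.
Δq = 177.6 − 33.36364 = 144.23636; wedge = 213.04545 − 32.75 = 180.29545.
DWL = ½ × 144.23636 × 180.29545 = 13002.58.

13002.58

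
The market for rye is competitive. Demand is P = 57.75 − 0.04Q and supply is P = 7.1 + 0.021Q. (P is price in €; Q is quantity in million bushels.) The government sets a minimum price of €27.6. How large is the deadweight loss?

€178.86 million

Competitive equilibrium: 57.75 − 0.04Q = 7.1 + 0.021Q → Q* = 830.3279, P* = 24.5369.
At the floor P = 27.6, quantity demanded = (57.75 − 27.6)/0.04 = 753.75.
Sellers' marginal cost at Q' = 753.75: 7.1 + 0.021·753.75 = 22.9288.
ΔQ = 830.3279 − 753.75 = 76.5779; wedge = 27.6 − 22.9288 = 4.6712.
Deadweight loss = ½ × 76.5779 × 4.6712 = €178.86 million.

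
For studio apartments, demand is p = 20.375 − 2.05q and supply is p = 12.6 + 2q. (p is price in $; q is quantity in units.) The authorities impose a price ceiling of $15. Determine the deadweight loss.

Competitive equilibrium: 20.375 − 2.05q = 12.6 + 2q → q* = 1.9198, p* = 16.4395.
At the ceiling p = 15, quantity supplied = (15 − 12.6)/2 = 1.2.
Willingness to pay at q' = 1.2: 20.375 − 2.05·1.2 = 17.915.
Δq = 1.9198 − 1.2 = 0.7198; wedge = 17.915 − 15 = 2.915.
DWL = ½ × 0.7198 × 2.915 = $1.05.

$1.05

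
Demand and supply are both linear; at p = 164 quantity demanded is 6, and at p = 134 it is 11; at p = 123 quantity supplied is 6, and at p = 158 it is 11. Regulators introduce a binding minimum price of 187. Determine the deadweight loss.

317.33

Demand slope = (134 − 164)/(11 − 6) = −6, so p = 200 − 6q.
Supply slope = (158 − 123)/(11 − 6) = 7, so p = 81 + 7q.
Competitive equilibrium: 200 − 6q = 81 + 7q → q* = 9.1538, p* = 145.0769.
At the floor p = 187, quantity demanded = (200 − 187)/6 = 2.1667.
Sellers' marginal cost at q' = 2.1667: 81 + 7·2.1667 = 96.1669.
Δq = 9.1538 − 2.1667 = 6.9871; wedge = 187 − 96.1669 = 90.8331.
Welfare loss = ½ × 6.9871 × 90.8331 = 317.33.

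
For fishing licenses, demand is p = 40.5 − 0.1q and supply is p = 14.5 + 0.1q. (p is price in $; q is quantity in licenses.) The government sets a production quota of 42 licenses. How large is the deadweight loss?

$774.40

Competitive equilibrium: 40.5 − 0.1q = 14.5 + 0.1q → q* = 130, p* = 27.5.
At q = 42: demand price = 40.5 − 0.1·42 = 36.3; supply price = 14.5 + 0.1·42 = 18.7.
Δq = 130 − 42 = 88; wedge = 36.3 − 18.7 = 17.6.
Welfare loss = ½ × 88 × 17.6 = $774.40.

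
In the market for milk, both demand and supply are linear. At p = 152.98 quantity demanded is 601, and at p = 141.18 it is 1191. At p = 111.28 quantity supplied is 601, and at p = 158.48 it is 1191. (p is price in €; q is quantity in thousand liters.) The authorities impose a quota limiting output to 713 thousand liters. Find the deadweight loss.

Demand slope = (141.18 − 152.98)/(1191 − 601) = −0.02, so p = 165 − 0.02q.
Supply slope = (158.48 − 111.28)/(1191 − 601) = 0.08, so p = 63.2 + 0.08q.
Competitive equilibrium: 165 − 0.02q = 63.2 + 0.08q → q* = 1018, p* = 144.64.
At q = 713: demand price = 165 − 0.02·713 = 150.74; supply price = 63.2 + 0.08·713 = 120.24.
Δq = 1018 − 713 = 305; wedge = 150.74 − 120.24 = 30.5.
Deadweight loss = ½ × 305 × 30.5 = €4651.25 thousand.

€4651.25 thousand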